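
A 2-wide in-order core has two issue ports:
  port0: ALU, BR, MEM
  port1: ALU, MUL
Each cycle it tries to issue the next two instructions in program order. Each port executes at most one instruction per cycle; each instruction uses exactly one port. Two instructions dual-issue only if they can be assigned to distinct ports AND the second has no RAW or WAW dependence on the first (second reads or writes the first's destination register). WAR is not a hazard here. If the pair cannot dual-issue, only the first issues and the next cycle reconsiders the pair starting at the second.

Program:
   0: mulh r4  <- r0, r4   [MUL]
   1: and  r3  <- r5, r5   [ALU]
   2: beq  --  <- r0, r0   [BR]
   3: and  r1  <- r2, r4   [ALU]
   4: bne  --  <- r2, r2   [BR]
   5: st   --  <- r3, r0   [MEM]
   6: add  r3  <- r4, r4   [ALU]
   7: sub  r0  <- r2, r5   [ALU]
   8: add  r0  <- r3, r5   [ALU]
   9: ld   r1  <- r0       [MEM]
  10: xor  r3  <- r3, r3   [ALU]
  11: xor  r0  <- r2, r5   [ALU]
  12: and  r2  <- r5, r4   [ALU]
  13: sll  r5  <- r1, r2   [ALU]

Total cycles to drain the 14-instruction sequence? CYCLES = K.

#0 head=0: mulh.MUL+and.ALU i0/i1 dual
#1 head=2: beq.BR+and.ALU i2/i3 dual
#2 head=4: bne.BR i4 no-port BR/MEM
#3 head=5: st.MEM+add.ALU i5/i6 dual
#4 head=7: sub.ALU i7 WAW r0
#5 head=8: add.ALU i8 RAW r0
#6 head=9: ld.MEM+xor.ALU i9/i10 dual
#7 head=11: xor.ALU+and.ALU i11/i12 dual
#8 head=13: sll.ALU i13 tail

CYCLES = 9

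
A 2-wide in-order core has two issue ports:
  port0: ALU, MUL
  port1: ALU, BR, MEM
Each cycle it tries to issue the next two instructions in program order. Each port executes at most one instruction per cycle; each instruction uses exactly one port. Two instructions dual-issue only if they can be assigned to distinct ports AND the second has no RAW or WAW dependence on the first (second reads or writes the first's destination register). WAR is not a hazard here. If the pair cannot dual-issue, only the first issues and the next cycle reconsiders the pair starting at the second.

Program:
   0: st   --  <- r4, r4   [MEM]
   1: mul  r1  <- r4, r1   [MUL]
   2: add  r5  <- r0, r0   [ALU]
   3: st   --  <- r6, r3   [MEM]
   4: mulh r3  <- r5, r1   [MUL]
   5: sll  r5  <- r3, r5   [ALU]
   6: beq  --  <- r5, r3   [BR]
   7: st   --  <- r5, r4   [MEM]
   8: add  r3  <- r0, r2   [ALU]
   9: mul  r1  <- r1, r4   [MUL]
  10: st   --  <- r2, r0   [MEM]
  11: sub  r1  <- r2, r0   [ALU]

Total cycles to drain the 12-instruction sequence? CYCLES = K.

#0 head=0: st.MEM mul.MUL i0&i1 dual
#1 head=2: add.ALU st.MEM i2&i3 dual
#2 head=4: mulh.MUL i4 RAW r3
#3 head=5: sll.ALU i5 RAW r5
#4 head=6: beq.BR i6 no-port BR/MEM
#5 head=7: st.MEM add.ALU i7&i8 dual
#6 head=9: mul.MUL st.MEM i9&i10 dual
#7 head=11: sub.ALU i11 tail

CYCLES = 8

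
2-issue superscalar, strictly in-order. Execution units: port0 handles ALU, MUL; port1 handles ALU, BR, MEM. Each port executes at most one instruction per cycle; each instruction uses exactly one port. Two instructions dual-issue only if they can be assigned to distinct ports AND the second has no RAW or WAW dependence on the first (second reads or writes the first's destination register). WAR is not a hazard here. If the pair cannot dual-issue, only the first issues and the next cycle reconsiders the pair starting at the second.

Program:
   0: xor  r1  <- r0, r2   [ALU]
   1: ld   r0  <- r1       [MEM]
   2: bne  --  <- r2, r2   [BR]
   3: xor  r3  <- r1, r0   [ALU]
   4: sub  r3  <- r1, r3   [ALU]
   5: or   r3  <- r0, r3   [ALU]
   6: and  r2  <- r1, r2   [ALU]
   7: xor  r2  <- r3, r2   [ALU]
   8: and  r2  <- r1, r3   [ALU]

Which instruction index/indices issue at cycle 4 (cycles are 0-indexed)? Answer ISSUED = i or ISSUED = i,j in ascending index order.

c0: i0 xor.ALU  RAW r1
c1: i1 ld.MEM  no-port MEM/BR
c2: i2&i3 bne.BR+xor.ALU  pair
c3: i4 sub.ALU  RAW+WAW r3
c4: i5&i6 or.ALU+and.ALU  pair
c5: i7 xor.ALU  WAW r2
c6: i8 and.ALU  tail

ISSUED = 5,6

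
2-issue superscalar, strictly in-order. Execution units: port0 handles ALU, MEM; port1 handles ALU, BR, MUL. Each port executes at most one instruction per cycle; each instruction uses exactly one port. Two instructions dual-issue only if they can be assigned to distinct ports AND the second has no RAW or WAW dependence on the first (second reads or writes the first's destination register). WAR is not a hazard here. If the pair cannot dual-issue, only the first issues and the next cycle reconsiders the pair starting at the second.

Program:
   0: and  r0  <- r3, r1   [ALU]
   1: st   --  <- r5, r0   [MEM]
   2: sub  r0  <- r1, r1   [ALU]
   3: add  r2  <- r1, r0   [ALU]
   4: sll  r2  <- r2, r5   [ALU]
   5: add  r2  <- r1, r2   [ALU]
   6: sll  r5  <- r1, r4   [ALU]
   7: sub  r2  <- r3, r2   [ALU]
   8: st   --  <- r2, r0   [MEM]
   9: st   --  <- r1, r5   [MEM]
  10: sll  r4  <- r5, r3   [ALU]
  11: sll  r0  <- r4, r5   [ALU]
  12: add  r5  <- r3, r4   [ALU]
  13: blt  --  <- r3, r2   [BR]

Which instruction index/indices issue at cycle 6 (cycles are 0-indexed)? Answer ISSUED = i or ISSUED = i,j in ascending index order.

ISSUED = 8

0. and.ALU @i0  | RAW r0
1. st.MEM;sub.ALU @i1,i2  | pair
2. add.ALU @i3  | RAW+WAW r2
3. sll.ALU @i4  | RAW+WAW r2
4. add.ALU;sll.ALU @i5,i6  | pair
5. sub.ALU @i7  | RAW r2
6. st.MEM @i8  | no-port MEM/MEM
7. st.MEM;sll.ALU @i9,i10  | pair
8. sll.ALU;add.ALU @i11,i12  | pair
9. blt.BR @i13  | tail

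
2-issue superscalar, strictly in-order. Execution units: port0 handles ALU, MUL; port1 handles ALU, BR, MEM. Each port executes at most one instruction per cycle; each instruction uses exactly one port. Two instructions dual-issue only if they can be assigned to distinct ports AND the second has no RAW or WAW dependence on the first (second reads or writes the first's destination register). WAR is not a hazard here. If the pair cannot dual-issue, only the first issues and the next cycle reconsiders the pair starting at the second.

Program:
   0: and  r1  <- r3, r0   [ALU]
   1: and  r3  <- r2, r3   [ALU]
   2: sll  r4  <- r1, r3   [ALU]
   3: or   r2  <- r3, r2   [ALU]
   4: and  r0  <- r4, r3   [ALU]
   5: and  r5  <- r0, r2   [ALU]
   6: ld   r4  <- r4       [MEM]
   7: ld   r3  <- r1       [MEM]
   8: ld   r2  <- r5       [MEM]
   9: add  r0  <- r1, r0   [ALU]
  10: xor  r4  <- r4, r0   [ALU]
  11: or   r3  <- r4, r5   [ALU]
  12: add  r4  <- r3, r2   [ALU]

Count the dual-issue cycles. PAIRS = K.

PAIRS = 4

c0: i0/i1 and.ALU/and.ALU  pair
c1: i2/i3 sll.ALU/or.ALU  pair
c2: i4 and.ALU  RAW r0
c3: i5/i6 and.ALU/ld.MEM  pair
c4: i7 ld.MEM  no-port MEM/MEM
c5: i8/i9 ld.MEM/add.ALU  pair
c6: i10 xor.ALU  RAW r4
c7: i11 or.ALU  RAW r3
c8: i12 add.ALU  tail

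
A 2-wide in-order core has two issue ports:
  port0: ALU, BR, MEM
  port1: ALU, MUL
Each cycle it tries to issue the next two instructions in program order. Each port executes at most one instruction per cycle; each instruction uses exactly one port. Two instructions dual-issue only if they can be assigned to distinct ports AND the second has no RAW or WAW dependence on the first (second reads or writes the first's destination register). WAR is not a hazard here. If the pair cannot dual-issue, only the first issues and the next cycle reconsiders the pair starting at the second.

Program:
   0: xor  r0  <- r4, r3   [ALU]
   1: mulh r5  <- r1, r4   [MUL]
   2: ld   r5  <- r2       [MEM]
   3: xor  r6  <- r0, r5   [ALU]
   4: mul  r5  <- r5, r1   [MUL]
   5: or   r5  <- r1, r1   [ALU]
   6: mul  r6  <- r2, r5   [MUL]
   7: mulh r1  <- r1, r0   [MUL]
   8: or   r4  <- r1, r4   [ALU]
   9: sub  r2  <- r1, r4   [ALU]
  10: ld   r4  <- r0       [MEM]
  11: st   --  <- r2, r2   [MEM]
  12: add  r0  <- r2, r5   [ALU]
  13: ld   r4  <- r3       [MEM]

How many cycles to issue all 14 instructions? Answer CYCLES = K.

CYCLES = 10

t=0 i0&i1:xor/mulh ; dual
t=1 i2:ld ; RAW r5
t=2 i3&i4:xor/mul ; dual
t=3 i5:or ; RAW r5
t=4 i6:mul ; no-port MUL/MUL
t=5 i7:mulh ; RAW r1
t=6 i8:or ; RAW r4
t=7 i9&i10:sub/ld ; dual
t=8 i11&i12:st/add ; dual
t=9 i13:ld ; tail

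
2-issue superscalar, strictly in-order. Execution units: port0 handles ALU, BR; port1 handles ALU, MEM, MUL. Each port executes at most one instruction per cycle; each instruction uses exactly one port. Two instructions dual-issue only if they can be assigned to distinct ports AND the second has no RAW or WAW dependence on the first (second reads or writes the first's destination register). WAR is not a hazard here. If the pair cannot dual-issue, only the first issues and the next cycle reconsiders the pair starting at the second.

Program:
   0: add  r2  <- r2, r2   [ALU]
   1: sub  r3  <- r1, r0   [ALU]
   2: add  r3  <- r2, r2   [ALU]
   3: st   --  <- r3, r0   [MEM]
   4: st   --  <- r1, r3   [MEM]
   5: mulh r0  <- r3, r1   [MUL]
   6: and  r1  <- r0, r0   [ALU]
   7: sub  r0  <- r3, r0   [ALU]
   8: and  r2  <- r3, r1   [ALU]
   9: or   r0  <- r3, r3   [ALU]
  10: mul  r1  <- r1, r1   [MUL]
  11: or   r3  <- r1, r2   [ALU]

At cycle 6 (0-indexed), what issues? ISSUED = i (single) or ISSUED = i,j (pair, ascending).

ISSUED = 8,9

  cy0 -> i0&i1 (add/sub) 2-wide
  cy1 -> i2 (add) RAW r3
  cy2 -> i3 (st) no-port MEM/MEM
  cy3 -> i4 (st) no-port MEM/MUL
  cy4 -> i5 (mulh) RAW r0
  cy5 -> i6&i7 (and/sub) 2-wide
  cy6 -> i8&i9 (and/or) 2-wide
  cy7 -> i10 (mul) RAW r1
  cy8 -> i11 (or) tail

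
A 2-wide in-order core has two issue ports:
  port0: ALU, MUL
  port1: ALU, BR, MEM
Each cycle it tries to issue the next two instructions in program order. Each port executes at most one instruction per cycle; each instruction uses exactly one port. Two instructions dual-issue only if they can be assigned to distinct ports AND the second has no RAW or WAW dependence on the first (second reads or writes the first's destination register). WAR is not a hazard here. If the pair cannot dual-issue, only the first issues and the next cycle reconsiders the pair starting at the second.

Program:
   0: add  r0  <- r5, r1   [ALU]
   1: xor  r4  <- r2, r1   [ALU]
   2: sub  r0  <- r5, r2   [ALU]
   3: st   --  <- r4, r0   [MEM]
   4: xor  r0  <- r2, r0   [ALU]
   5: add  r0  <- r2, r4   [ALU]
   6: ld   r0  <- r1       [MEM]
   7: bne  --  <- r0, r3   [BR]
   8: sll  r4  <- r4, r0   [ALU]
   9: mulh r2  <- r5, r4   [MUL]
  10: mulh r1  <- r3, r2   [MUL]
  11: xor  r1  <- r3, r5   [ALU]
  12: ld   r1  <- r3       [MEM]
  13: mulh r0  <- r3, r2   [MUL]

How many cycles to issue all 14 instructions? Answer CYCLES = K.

c0: i0&i1 add.ALU xor.ALU  2-wide
c1: i2 sub.ALU  RAW r0
c2: i3&i4 st.MEM xor.ALU  2-wide
c3: i5 add.ALU  WAW r0
c4: i6 ld.MEM  no-port MEM/BR
c5: i7&i8 bne.BR sll.ALU  2-wide
c6: i9 mulh.MUL  no-port MUL/MUL
c7: i10 mulh.MUL  WAW r1
c8: i11 xor.ALU  WAW r1
c9: i12&i13 ld.MEM mulh.MUL  2-wide

CYCLES = 10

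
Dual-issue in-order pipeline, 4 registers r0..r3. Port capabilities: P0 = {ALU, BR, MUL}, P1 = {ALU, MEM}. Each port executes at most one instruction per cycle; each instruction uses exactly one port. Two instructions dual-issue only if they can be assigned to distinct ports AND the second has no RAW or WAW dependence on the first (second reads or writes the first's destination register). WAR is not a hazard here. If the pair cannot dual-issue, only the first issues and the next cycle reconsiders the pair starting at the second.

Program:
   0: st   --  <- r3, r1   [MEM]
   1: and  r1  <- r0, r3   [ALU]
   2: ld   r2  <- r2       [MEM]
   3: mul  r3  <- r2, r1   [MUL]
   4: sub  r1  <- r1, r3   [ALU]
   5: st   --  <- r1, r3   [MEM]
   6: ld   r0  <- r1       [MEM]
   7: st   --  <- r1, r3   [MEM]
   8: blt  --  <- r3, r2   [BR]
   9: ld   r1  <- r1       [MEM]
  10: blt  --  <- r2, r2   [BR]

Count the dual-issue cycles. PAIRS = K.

PAIRS = 3

0. st/and @i0/i1  | dual
1. ld @i2  | RAW r2
2. mul @i3  | RAW r3
3. sub @i4  | RAW r1
4. st @i5  | no-port MEM/MEM
5. ld @i6  | no-port MEM/MEM
6. st/blt @i7/i8  | dual
7. ld/blt @i9/i10  | dual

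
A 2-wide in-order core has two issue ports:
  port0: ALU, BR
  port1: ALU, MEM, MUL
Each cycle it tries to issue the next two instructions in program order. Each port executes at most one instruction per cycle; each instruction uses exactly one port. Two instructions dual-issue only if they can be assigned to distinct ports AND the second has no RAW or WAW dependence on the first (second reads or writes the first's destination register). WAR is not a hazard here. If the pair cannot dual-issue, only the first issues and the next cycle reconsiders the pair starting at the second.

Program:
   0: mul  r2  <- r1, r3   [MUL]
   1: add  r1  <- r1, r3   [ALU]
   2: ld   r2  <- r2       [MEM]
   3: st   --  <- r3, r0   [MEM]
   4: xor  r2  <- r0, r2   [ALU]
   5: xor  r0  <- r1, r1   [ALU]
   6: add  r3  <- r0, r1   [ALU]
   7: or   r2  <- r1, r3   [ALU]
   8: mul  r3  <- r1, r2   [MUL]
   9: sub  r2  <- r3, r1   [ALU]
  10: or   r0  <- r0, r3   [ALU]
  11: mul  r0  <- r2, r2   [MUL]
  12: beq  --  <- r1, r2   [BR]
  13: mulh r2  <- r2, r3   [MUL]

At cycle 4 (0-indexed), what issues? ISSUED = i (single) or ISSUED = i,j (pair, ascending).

ISSUED = 6

t=0 i0,i1:mul+add ; pair
t=1 i2:ld ; no-port MEM/MEM
t=2 i3,i4:st+xor ; pair
t=3 i5:xor ; RAW r0
t=4 i6:add ; RAW r3
t=5 i7:or ; RAW r2
t=6 i8:mul ; RAW r3
t=7 i9,i10:sub+or ; pair
t=8 i11,i12:mul+beq ; pair
t=9 i13:mulh ; tail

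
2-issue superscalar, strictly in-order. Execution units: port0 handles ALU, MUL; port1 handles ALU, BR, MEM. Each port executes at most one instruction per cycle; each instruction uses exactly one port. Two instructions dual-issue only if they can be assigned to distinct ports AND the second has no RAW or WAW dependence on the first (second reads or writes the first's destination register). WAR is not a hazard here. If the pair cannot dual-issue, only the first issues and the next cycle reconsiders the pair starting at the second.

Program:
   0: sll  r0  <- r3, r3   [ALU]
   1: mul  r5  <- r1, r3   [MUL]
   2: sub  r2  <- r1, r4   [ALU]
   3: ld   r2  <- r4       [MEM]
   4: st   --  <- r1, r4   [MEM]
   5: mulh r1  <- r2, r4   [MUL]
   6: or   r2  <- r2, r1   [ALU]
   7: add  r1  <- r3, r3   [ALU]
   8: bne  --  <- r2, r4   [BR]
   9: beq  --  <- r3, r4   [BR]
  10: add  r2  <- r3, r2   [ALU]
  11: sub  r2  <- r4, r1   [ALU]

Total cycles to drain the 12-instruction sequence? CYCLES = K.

0. sll;mul @i0,i1  | 2-wide
1. sub @i2  | WAW r2
2. ld @i3  | no-port MEM/MEM
3. st;mulh @i4,i5  | 2-wide
4. or;add @i6,i7  | 2-wide
5. bne @i8  | no-port BR/BR
6. beq;add @i9,i10  | 2-wide
7. sub @i11  | tail

CYCLES = 8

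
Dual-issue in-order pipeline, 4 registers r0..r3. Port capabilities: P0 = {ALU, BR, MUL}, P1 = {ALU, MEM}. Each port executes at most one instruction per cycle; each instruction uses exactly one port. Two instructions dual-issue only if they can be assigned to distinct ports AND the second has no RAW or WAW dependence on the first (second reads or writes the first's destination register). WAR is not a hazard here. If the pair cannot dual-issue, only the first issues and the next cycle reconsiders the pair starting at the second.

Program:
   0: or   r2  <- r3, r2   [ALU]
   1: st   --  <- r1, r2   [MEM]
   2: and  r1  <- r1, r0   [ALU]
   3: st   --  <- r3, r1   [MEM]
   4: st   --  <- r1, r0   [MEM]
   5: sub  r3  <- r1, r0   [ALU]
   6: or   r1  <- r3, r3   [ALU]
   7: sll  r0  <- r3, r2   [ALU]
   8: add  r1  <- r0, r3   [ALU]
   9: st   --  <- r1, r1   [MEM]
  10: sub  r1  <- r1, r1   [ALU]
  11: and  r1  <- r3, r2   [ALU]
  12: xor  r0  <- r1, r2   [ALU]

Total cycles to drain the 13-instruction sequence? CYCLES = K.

CYCLES = 9

0. or @i0  | RAW r2
1. st and @i1&i2  | 2-wide
2. st @i3  | no-port MEM/MEM
3. st sub @i4&i5  | 2-wide
4. or sll @i6&i7  | 2-wide
5. add @i8  | RAW r1
6. st sub @i9&i10  | 2-wide
7. and @i11  | RAW r1
8. xor @i12  | tail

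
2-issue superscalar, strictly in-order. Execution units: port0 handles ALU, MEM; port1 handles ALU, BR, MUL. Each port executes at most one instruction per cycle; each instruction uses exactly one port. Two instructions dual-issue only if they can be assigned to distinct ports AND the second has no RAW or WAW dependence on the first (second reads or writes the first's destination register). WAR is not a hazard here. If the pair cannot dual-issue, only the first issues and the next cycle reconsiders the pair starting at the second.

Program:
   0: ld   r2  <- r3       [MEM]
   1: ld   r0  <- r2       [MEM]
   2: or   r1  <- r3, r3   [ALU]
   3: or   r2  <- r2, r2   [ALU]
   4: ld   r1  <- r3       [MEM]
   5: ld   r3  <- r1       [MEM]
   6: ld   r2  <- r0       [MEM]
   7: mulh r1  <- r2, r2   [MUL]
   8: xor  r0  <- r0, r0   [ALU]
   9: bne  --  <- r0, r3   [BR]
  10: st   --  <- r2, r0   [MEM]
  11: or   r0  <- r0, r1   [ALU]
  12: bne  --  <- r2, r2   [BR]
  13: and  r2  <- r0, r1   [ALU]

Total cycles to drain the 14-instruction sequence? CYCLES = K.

[0] i0  ld.MEM  -- no-port MEM/MEM
[1] i1+i2  ld.MEM;or.ALU  -- dual
[2] i3+i4  or.ALU;ld.MEM  -- dual
[3] i5  ld.MEM  -- no-port MEM/MEM
[4] i6  ld.MEM  -- RAW r2
[5] i7+i8  mulh.MUL;xor.ALU  -- dual
[6] i9+i10  bne.BR;st.MEM  -- dual
[7] i11+i12  or.ALU;bne.BR  -- dual
[8] i13  and.ALU  -- tail

CYCLES = 9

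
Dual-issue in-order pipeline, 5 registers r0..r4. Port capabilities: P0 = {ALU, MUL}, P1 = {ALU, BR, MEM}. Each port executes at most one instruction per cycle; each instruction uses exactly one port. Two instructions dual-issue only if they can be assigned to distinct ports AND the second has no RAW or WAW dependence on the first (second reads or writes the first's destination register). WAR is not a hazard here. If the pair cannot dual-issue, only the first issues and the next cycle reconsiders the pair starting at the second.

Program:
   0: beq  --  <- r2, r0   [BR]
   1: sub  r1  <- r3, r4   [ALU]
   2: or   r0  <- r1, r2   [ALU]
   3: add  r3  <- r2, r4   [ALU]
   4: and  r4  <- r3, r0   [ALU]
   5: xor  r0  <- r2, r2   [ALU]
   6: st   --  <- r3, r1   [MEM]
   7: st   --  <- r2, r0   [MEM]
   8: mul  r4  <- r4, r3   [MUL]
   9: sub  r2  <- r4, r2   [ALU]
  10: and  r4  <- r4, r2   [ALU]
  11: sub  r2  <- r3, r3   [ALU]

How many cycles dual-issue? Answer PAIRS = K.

#0 head=0: beq.BR sub.ALU i0&i1 2-wide
#1 head=2: or.ALU add.ALU i2&i3 2-wide
#2 head=4: and.ALU xor.ALU i4&i5 2-wide
#3 head=6: st.MEM i6 no-port MEM/MEM
#4 head=7: st.MEM mul.MUL i7&i8 2-wide
#5 head=9: sub.ALU i9 RAW r2
#6 head=10: and.ALU sub.ALU i10&i11 2-wide

PAIRS = 5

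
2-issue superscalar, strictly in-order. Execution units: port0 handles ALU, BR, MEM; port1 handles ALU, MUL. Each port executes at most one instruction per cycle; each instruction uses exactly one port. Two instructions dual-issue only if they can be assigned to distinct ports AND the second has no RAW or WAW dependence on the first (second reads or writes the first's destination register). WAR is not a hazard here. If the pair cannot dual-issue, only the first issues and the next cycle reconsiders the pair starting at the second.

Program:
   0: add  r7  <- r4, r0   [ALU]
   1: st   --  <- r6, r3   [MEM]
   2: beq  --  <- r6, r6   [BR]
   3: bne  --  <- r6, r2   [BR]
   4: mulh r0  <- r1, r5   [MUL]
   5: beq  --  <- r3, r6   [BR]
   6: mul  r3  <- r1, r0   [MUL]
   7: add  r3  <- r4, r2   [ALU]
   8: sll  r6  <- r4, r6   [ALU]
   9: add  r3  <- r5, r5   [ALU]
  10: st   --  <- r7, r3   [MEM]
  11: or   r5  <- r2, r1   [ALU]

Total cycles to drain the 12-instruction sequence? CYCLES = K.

0. add.ALU+st.MEM @i0+i1  | pair
1. beq.BR @i2  | no-port BR/BR
2. bne.BR+mulh.MUL @i3+i4  | pair
3. beq.BR+mul.MUL @i5+i6  | pair
4. add.ALU+sll.ALU @i7+i8  | pair
5. add.ALU @i9  | RAW r3
6. st.MEM+or.ALU @i10+i11  | pair

CYCLES = 7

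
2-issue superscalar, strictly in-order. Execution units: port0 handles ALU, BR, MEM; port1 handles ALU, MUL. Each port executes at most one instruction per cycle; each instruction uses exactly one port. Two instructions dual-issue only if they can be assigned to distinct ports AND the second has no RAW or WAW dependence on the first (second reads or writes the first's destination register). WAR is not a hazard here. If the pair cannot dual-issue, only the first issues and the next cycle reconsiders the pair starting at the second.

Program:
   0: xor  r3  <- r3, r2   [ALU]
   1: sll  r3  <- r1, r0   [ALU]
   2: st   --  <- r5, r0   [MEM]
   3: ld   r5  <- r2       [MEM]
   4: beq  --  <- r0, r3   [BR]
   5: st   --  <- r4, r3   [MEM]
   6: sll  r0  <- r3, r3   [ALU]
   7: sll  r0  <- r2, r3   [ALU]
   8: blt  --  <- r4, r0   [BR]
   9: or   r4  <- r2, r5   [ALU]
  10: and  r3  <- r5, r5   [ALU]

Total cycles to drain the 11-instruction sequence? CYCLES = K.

CYCLES = 8

[0] i0  xor  -- WAW r3
[1] i1&i2  sll/st  -- pair
[2] i3  ld  -- no-port MEM/BR
[3] i4  beq  -- no-port BR/MEM
[4] i5&i6  st/sll  -- pair
[5] i7  sll  -- RAW r0
[6] i8&i9  blt/or  -- pair
[7] i10  and  -- tail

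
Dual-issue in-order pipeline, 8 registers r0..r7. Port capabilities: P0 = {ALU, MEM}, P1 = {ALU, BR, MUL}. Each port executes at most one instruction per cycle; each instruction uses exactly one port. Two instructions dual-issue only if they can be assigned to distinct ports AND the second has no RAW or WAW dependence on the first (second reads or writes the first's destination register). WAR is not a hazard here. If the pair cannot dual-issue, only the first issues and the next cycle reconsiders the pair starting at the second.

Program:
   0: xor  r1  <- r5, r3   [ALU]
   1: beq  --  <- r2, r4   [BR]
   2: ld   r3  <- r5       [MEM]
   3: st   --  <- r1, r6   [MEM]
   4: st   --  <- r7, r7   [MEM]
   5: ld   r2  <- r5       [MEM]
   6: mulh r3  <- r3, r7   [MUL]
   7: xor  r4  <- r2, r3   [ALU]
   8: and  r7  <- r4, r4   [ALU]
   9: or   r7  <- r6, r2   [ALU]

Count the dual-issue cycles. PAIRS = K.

PAIRS = 2

0. xor.ALU beq.BR @i0,i1  | pair
1. ld.MEM @i2  | no-port MEM/MEM
2. st.MEM @i3  | no-port MEM/MEM
3. st.MEM @i4  | no-port MEM/MEM
4. ld.MEM mulh.MUL @i5,i6  | pair
5. xor.ALU @i7  | RAW r4
6. and.ALU @i8  | WAW r7
7. or.ALU @i9  | tail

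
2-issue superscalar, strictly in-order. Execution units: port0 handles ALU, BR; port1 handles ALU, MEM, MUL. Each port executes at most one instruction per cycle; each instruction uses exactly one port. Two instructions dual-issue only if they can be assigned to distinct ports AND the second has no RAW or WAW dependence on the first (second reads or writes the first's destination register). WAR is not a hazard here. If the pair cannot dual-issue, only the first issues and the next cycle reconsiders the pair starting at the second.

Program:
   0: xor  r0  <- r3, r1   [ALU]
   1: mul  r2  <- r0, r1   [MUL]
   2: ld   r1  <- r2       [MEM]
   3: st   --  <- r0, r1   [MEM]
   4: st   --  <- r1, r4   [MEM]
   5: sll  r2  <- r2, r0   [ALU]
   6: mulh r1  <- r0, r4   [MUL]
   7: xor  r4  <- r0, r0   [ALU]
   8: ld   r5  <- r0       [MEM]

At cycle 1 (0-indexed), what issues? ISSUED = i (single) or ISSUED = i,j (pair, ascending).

ISSUED = 1

0. xor @i0  | RAW r0
1. mul @i1  | no-port MUL/MEM
2. ld @i2  | no-port MEM/MEM
3. st @i3  | no-port MEM/MEM
4. st sll @i4/i5  | pair
5. mulh xor @i6/i7  | pair
6. ld @i8  | tail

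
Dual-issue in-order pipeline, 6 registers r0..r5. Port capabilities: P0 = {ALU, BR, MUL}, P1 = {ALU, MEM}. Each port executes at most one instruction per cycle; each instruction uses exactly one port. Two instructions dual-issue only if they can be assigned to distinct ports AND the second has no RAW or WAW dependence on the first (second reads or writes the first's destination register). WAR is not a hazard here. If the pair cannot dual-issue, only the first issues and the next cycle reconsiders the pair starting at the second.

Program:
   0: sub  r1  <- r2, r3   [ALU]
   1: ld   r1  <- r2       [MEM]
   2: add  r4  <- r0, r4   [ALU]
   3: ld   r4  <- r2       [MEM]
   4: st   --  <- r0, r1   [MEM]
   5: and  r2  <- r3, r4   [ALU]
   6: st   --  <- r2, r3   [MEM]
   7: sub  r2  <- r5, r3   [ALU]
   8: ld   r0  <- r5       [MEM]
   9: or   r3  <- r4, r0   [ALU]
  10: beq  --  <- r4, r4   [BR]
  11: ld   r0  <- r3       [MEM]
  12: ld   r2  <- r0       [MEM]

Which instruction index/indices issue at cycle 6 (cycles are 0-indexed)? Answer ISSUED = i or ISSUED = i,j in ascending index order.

ISSUED = 9,10

#0 head=0: sub.ALU i0 WAW r1
#1 head=1: ld.MEM;add.ALU i1,i2 2-wide
#2 head=3: ld.MEM i3 no-port MEM/MEM
#3 head=4: st.MEM;and.ALU i4,i5 2-wide
#4 head=6: st.MEM;sub.ALU i6,i7 2-wide
#5 head=8: ld.MEM i8 RAW r0
#6 head=9: or.ALU;beq.BR i9,i10 2-wide
#7 head=11: ld.MEM i11 no-port MEM/MEM
#8 head=12: ld.MEM i12 tail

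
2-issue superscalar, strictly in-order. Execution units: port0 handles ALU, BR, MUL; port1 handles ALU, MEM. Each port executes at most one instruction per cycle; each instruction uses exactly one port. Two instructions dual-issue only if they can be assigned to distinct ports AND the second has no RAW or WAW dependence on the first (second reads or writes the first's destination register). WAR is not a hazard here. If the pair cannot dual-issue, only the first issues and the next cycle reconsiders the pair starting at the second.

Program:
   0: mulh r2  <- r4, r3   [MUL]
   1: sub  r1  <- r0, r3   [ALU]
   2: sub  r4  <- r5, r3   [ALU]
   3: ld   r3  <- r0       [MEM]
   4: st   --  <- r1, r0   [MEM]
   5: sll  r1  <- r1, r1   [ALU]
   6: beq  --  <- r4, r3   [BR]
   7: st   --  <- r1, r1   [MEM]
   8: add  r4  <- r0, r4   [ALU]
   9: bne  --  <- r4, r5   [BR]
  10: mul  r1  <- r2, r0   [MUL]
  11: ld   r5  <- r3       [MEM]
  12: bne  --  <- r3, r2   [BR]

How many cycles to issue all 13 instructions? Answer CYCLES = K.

CYCLES = 8

#0 head=0: mulh.MUL;sub.ALU i0/i1 dual
#1 head=2: sub.ALU;ld.MEM i2/i3 dual
#2 head=4: st.MEM;sll.ALU i4/i5 dual
#3 head=6: beq.BR;st.MEM i6/i7 dual
#4 head=8: add.ALU i8 RAW r4
#5 head=9: bne.BR i9 no-port BR/MUL
#6 head=10: mul.MUL;ld.MEM i10/i11 dual
#7 head=12: bne.BR i12 tail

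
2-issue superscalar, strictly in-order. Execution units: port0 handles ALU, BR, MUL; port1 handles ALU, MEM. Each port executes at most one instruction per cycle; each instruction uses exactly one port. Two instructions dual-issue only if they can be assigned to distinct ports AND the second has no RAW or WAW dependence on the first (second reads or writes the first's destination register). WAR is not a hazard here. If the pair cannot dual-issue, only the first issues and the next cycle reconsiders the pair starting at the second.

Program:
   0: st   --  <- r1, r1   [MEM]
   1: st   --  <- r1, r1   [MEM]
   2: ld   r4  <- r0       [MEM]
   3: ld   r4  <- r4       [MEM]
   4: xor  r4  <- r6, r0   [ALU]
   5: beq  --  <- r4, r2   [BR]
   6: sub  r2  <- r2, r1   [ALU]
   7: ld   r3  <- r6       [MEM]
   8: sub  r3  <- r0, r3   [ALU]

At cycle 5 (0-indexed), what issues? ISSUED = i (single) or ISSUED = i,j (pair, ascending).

  cy0 -> i0 (st) no-port MEM/MEM
  cy1 -> i1 (st) no-port MEM/MEM
  cy2 -> i2 (ld) no-port MEM/MEM
  cy3 -> i3 (ld) WAW r4
  cy4 -> i4 (xor) RAW r4
  cy5 -> i5+i6 (beq+sub) pair
  cy6 -> i7 (ld) RAW+WAW r3
  cy7 -> i8 (sub) tail

ISSUED = 5,6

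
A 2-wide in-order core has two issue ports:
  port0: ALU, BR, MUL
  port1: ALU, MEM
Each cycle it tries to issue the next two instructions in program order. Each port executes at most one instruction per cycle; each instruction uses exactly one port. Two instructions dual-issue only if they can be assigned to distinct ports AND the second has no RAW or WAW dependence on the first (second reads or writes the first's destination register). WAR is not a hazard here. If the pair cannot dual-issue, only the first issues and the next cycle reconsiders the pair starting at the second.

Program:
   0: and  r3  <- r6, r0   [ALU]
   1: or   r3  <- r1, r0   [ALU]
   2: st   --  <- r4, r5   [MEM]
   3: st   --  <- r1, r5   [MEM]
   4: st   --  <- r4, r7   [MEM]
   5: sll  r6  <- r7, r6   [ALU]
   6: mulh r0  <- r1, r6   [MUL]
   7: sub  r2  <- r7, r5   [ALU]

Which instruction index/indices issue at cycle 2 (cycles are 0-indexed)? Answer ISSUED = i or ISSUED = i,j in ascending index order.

t=0 i0:and.ALU ; WAW r3
t=1 i1,i2:or.ALU;st.MEM ; 2-wide
t=2 i3:st.MEM ; no-port MEM/MEM
t=3 i4,i5:st.MEM;sll.ALU ; 2-wide
t=4 i6,i7:mulh.MUL;sub.ALU ; 2-wide

ISSUED = 3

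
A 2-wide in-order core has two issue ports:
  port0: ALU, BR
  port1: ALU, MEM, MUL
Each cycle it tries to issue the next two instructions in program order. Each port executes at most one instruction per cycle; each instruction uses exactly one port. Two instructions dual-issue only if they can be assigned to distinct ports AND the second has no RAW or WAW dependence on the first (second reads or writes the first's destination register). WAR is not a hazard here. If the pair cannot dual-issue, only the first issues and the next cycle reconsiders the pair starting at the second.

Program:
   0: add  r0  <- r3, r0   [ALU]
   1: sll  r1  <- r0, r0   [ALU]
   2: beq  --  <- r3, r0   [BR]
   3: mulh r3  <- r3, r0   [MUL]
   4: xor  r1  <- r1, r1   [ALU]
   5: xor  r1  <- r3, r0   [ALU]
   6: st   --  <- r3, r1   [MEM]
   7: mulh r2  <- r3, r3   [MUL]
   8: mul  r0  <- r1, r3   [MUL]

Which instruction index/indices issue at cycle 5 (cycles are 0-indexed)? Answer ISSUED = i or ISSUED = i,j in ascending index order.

ISSUED = 7

[0] i0  add  -- RAW r0
[1] i1+i2  sll+beq  -- pair
[2] i3+i4  mulh+xor  -- pair
[3] i5  xor  -- RAW r1
[4] i6  st  -- no-port MEM/MUL
[5] i7  mulh  -- no-port MUL/MUL
[6] i8  mul  -- tail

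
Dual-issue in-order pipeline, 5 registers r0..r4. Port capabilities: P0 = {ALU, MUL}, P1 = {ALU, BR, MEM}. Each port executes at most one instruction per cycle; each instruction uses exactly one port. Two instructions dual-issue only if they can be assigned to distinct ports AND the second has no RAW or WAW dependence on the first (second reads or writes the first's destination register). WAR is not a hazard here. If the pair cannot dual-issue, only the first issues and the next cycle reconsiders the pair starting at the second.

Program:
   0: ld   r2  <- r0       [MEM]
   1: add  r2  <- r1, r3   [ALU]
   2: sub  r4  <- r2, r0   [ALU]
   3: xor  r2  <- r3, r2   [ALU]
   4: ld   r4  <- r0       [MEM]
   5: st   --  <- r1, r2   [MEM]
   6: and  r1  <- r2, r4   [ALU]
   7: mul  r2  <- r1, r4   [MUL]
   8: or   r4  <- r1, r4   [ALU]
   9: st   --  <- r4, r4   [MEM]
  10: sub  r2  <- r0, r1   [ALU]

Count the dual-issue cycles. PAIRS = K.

PAIRS = 4

  cy0 -> i0 (ld) WAW r2
  cy1 -> i1 (add) RAW r2
  cy2 -> i2,i3 (sub xor) dual
  cy3 -> i4 (ld) no-port MEM/MEM
  cy4 -> i5,i6 (st and) dual
  cy5 -> i7,i8 (mul or) dual
  cy6 -> i9,i10 (st sub) dual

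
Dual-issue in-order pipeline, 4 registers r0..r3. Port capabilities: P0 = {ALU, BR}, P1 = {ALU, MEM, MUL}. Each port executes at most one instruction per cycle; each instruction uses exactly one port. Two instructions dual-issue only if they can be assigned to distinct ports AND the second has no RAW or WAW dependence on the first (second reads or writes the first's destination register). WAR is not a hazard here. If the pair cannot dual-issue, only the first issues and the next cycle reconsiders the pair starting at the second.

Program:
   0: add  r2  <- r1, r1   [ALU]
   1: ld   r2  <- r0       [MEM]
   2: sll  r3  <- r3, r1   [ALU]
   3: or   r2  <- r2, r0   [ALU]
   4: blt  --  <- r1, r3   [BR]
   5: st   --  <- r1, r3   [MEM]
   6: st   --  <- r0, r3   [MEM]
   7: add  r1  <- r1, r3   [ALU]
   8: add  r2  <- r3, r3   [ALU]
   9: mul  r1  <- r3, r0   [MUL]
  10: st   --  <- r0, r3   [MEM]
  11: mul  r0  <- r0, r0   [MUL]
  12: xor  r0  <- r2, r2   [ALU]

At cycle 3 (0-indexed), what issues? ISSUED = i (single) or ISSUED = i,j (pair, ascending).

ISSUED = 5

  cy0 -> i0 (add) WAW r2
  cy1 -> i1+i2 (ld+sll) dual
  cy2 -> i3+i4 (or+blt) dual
  cy3 -> i5 (st) no-port MEM/MEM
  cy4 -> i6+i7 (st+add) dual
  cy5 -> i8+i9 (add+mul) dual
  cy6 -> i10 (st) no-port MEM/MUL
  cy7 -> i11 (mul) WAW r0
  cy8 -> i12 (xor) tail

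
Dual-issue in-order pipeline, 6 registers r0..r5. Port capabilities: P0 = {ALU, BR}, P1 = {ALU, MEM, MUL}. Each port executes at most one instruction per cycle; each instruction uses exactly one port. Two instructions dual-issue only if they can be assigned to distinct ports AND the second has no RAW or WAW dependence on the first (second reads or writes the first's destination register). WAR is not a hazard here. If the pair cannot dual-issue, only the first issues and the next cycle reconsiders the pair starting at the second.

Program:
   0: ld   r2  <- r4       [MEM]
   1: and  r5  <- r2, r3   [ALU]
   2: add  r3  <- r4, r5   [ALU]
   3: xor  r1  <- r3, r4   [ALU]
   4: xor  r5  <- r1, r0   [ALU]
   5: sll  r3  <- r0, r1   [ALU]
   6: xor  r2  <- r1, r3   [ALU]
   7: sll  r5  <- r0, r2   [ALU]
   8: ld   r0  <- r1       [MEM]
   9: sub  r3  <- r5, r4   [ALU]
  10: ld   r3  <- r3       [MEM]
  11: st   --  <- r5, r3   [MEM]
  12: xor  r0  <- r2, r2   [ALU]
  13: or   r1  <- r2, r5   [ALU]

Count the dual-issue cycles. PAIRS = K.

[0] i0  ld  -- RAW r2
[1] i1  and  -- RAW r5
[2] i2  add  -- RAW r3
[3] i3  xor  -- RAW r1
[4] i4/i5  xor sll  -- pair
[5] i6  xor  -- RAW r2
[6] i7/i8  sll ld  -- pair
[7] i9  sub  -- RAW+WAW r3
[8] i10  ld  -- no-port MEM/MEM
[9] i11/i12  st xor  -- pair
[10] i13  or  -- tail

PAIRS = 3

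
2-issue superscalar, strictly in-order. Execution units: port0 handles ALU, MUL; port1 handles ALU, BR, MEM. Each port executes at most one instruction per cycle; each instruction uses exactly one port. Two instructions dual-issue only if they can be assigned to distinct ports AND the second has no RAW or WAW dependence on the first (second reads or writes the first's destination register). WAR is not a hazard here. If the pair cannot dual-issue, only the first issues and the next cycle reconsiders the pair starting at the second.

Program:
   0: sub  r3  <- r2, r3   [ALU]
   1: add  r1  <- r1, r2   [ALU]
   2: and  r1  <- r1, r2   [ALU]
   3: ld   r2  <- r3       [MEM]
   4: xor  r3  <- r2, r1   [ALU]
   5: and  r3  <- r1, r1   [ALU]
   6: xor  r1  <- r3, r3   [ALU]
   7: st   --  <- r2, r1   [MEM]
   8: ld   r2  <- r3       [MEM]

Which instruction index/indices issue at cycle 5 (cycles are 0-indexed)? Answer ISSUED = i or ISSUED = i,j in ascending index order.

ISSUED = 7

[0] i0/i1  sub;add  -- 2-wide
[1] i2/i3  and;ld  -- 2-wide
[2] i4  xor  -- WAW r3
[3] i5  and  -- RAW r3
[4] i6  xor  -- RAW r1
[5] i7  st  -- no-port MEM/MEM
[6] i8  ld  -- tail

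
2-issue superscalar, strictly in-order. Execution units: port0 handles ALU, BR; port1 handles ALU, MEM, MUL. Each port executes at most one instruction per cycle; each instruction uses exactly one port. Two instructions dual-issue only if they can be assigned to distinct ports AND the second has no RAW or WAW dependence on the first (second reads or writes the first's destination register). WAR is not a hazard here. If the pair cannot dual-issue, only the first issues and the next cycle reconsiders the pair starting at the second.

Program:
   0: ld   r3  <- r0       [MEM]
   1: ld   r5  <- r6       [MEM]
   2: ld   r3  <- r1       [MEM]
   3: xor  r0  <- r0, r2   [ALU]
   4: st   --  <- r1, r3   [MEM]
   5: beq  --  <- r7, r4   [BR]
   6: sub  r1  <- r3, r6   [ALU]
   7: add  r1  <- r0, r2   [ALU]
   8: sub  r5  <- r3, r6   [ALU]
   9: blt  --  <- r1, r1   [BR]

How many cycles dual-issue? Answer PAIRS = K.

PAIRS = 3

c0: i0 ld  no-port MEM/MEM
c1: i1 ld  no-port MEM/MEM
c2: i2&i3 ld xor  dual
c3: i4&i5 st beq  dual
c4: i6 sub  WAW r1
c5: i7&i8 add sub  dual
c6: i9 blt  tail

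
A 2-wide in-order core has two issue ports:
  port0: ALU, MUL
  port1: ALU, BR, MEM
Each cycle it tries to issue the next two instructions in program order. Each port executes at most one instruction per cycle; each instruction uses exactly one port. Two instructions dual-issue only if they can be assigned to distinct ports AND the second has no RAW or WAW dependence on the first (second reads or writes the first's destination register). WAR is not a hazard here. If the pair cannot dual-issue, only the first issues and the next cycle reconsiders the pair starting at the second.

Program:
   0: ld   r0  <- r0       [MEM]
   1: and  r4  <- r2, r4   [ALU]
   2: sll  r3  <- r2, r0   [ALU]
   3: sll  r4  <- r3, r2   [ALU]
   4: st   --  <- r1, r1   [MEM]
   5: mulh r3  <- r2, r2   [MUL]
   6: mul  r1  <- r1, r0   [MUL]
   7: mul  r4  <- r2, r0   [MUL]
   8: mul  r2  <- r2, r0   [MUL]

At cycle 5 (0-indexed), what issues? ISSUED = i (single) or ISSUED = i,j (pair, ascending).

ISSUED = 7

c0: i0&i1 ld and  2-wide
c1: i2 sll  RAW r3
c2: i3&i4 sll st  2-wide
c3: i5 mulh  no-port MUL/MUL
c4: i6 mul  no-port MUL/MUL
c5: i7 mul  no-port MUL/MUL
c6: i8 mul  tail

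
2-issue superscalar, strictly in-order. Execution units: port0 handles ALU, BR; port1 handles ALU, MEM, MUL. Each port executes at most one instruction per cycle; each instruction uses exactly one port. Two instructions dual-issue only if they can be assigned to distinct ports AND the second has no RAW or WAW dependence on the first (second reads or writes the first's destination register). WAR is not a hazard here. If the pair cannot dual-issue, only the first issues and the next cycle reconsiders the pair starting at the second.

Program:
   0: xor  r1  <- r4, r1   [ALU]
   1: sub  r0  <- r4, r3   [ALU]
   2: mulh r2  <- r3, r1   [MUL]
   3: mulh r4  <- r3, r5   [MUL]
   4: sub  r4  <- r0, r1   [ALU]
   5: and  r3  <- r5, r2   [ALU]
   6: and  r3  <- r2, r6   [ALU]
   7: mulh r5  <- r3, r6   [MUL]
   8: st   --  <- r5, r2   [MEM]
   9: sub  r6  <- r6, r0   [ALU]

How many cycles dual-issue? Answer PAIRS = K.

PAIRS = 3

  cy0 -> i0/i1 (xor;sub) dual
  cy1 -> i2 (mulh) no-port MUL/MUL
  cy2 -> i3 (mulh) WAW r4
  cy3 -> i4/i5 (sub;and) dual
  cy4 -> i6 (and) RAW r3
  cy5 -> i7 (mulh) no-port MUL/MEM
  cy6 -> i8/i9 (st;sub) dual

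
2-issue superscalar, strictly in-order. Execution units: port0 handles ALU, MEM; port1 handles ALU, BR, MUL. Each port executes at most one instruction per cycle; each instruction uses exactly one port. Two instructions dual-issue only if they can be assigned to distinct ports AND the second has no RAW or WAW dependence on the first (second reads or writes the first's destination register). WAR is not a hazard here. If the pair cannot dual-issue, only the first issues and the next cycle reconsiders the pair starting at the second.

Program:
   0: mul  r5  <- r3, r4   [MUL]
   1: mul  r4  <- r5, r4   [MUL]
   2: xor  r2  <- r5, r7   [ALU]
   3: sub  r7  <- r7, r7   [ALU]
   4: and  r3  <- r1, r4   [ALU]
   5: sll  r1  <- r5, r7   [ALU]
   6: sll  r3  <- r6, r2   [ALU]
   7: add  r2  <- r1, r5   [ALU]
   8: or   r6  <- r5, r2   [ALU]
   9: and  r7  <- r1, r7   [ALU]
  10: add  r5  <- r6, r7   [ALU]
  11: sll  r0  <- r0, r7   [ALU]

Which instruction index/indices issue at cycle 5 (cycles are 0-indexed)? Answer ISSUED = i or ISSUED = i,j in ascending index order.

ISSUED = 8,9

#0 head=0: mul.MUL i0 no-port MUL/MUL
#1 head=1: mul.MUL/xor.ALU i1&i2 2-wide
#2 head=3: sub.ALU/and.ALU i3&i4 2-wide
#3 head=5: sll.ALU/sll.ALU i5&i6 2-wide
#4 head=7: add.ALU i7 RAW r2
#5 head=8: or.ALU/and.ALU i8&i9 2-wide
#6 head=10: add.ALU/sll.ALU i10&i11 2-wide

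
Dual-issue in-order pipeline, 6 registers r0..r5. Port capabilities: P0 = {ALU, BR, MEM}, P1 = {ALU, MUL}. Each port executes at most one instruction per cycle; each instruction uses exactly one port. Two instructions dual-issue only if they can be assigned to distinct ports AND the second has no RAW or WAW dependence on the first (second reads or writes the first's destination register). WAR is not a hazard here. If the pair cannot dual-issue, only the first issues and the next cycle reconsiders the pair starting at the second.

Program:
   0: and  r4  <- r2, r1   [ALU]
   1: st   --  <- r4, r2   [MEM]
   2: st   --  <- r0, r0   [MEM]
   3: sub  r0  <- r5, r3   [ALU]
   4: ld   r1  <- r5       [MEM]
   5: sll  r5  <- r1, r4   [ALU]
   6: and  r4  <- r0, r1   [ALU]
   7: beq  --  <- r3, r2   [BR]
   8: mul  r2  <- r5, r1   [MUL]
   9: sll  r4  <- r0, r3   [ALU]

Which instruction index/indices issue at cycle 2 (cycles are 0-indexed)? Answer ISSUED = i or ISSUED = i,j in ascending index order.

#0 head=0: and.ALU i0 RAW r4
#1 head=1: st.MEM i1 no-port MEM/MEM
#2 head=2: st.MEM/sub.ALU i2&i3 2-wide
#3 head=4: ld.MEM i4 RAW r1
#4 head=5: sll.ALU/and.ALU i5&i6 2-wide
#5 head=7: beq.BR/mul.MUL i7&i8 2-wide
#6 head=9: sll.ALU i9 tail

ISSUED = 2,3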